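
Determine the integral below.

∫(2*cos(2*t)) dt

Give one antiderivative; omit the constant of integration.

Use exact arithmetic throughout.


Answer: sin(2*t).


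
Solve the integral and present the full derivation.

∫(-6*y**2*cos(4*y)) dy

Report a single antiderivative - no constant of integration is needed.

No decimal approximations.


Step 1. Integrate ∫(-6*y**2*cos(4*y)) dy by parts with u = y**2, dv = (-6*cos(4*y)) dy, so v = -3*sin(4*y)/2: now -3*y**2*sin(4*y)/2 + ∫(3*y*sin(4*y)) dy.
Step 2. Integrate ∫(3*y*sin(4*y)) dy by parts with u = y, dv = (3*sin(4*y)) dy, so v = -3*cos(4*y)/4: now -3*y**2*sin(4*y)/2 - 3*y*cos(4*y)/4 + ∫(3*cos(4*y)/4) dy.
Step 3. Evaluate the standard form: now -3*y**2*sin(4*y)/2 - 3*y*cos(4*y)/4 + 3*sin(4*y)/16.
Answer: -3*y**2*sin(4*y)/2 - 3*y*cos(4*y)/4 + 3*sin(4*y)/16.


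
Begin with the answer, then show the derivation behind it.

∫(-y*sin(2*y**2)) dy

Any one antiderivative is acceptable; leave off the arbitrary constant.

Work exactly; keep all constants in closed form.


The answer is cos(2*y**2)/4.
Step 1. Substitute u = y**2, turning ∫(-y*sin(2*y**2)) dy into ∫(-sin(2*u)/2) du: now ∫(-sin(2*u)/2) du.
Step 2. Evaluate the standard form: now cos(2*u)/4.
Step 3. Substitute back u = y**2: now cos(2*y**2)/4.
Answer: cos(2*y**2)/4.


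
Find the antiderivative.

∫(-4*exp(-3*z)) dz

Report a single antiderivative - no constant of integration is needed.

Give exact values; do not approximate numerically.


Answer: 4*exp(-3*z)/3.


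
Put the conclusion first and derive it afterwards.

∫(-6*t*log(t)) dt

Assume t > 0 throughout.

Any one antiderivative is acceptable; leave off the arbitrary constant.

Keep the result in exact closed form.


The answer is -3*t**2*log(t) + 3*t**2/2.
Step 1. Integrate ∫(-6*t*log(t)) dt by parts with u = log(t), dv = (-6*t) dt, so v = -3*t**2 [assuming t > 0]: now -3*t**2*log(t) + ∫(3*t) dt.
Step 2. Evaluate the standard form: now -3*t**2*log(t) + 3*t**2/2.
Answer: -3*t**2*log(t) + 3*t**2/2.


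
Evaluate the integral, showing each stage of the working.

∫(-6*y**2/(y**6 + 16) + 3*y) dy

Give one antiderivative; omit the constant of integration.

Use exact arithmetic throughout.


Step 1. Rewrite: now ∫(3*y) dy + ∫(-6*y**2/(y**6 + 16)) dy.
Step 2. Evaluate the standard form: now 3*y**2/2 + ∫(-6*y**2/(y**6 + 16)) dy.
Step 3. Substitute u = y**3, turning ∫(-6*y**2/(y**6 + 16)) dy into ∫(-2/(u**2 + 16)) du: now 3*y**2/2 + ∫(-2/(u**2 + 16)) du.
Step 4. Evaluate the standard form: now 3*y**2/2 - atan(u/4)/2.
Step 5. Substitute back u = y**3: now 3*y**2/2 - atan(y**3/4)/2.
Answer: 3*y**2/2 - atan(y**3/4)/2.


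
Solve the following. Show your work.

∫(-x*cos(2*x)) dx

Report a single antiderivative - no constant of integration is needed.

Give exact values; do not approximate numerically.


Step 1. Integrate ∫(-x*cos(2*x)) dx by parts with u = x, dv = (-cos(2*x)) dx, so v = -sin(2*x)/2: now -x*sin(2*x)/2 + ∫(sin(2*x)/2) dx.
Step 2. Evaluate the standard form: now -x*sin(2*x)/2 - cos(2*x)/4.
Answer: -x*sin(2*x)/2 - cos(2*x)/4.


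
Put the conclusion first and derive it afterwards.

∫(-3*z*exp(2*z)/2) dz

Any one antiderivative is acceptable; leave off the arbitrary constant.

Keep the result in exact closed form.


The answer is -3*z*exp(2*z)/4 + 3*exp(2*z)/8.
Step 1. Integrate ∫(-3*z*exp(2*z)/2) dz by parts with u = z, dv = (-3*exp(2*z)/2) dz, so v = -3*exp(2*z)/4: now -3*z*exp(2*z)/4 + ∫(3*exp(2*z)/4) dz.
Step 2. Evaluate the standard form: now -3*z*exp(2*z)/4 + 3*exp(2*z)/8.
Answer: -3*z*exp(2*z)/4 + 3*exp(2*z)/8.


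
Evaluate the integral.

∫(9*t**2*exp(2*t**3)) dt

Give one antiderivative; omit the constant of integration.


Answer: 3*exp(2*t**3)/2.


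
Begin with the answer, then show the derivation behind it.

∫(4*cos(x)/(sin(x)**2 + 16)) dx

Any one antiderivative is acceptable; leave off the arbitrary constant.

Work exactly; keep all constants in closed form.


The answer is atan(sin(x)/4).
Step 1. Substitute u = sin(x), turning ∫(4*cos(x)/(sin(x)**2 + 16)) dx into ∫(4/(u**2 + 16)) du: now ∫(4/(u**2 + 16)) du.
Step 2. Evaluate the standard form: now atan(u/4).
Step 3. Substitute back u = sin(x): now atan(sin(x)/4).
Answer: atan(sin(x)/4).


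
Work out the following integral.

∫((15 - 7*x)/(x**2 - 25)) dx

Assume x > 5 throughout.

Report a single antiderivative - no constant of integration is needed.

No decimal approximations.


Answer: -2*log(x - 5) - 5*log(x + 5).


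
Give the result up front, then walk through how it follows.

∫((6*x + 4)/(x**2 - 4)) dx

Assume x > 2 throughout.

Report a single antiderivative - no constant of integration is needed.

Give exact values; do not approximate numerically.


The answer is 4*log(x - 2) + 2*log(x + 2).
Step 1. Decompose ∫((6*x + 4)/(x**2 - 4)) dx by partial fractions, (6*x + 4)/(x**2 - 4) = 2/(x + 2) + 4/(x - 2): now ∫(4/(x - 2)) dx + ∫(2/(x + 2)) dx.
Step 2. Evaluate the standard form [assuming x > -2]: now 2*log(x + 2) + ∫(4/(x - 2)) dx.
Step 3. Evaluate the standard form [assuming x > 2]: now 4*log(x - 2) + 2*log(x + 2).
Answer: 4*log(x - 2) + 2*log(x + 2).


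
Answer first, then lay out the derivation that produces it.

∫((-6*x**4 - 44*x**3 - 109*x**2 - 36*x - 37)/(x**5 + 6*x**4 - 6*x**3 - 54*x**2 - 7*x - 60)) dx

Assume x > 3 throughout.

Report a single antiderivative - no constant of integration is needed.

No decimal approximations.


The answer is -5*log(x - 3) + 3*log(x + 4) - 4*log(x + 5) - atan(x).
Step 1. Decompose ∫((-6*x**4 - 44*x**3 - 109*x**2 - 36*x - 37)/(x**5 + 6*x**4 - 6*x**3 - 54*x**2 - 7*x - 60)) dx by partial fractions, (-6*x**4 - 44*x**3 - 109*x**2 - 36*x - 37)/(x**5 + 6*x**4 - 6*x**3 - 54*x**2 - 7*x - 60) = -1/(x**2 + 1) - 4/(x + 5) + 3/(x + 4) - 5/(x - 3): now ∫(-5/(x - 3)) dx + ∫(3/(x + 4)) dx + ∫(-4/(x + 5)) dx + ∫(-1/(x**2 + 1)) dx.
Step 2. Evaluate the standard form [assuming x > -5]: now -4*log(x + 5) + ∫(-5/(x - 3)) dx + ∫(3/(x + 4)) dx + ∫(-1/(x**2 + 1)) dx.
Step 3. Evaluate the standard form [assuming x > 3]: now -5*log(x - 3) - 4*log(x + 5) + ∫(3/(x + 4)) dx + ∫(-1/(x**2 + 1)) dx.
Step 4. Evaluate the standard form [assuming x > -4]: now -5*log(x - 3) + 3*log(x + 4) - 4*log(x + 5) + ∫(-1/(x**2 + 1)) dx.
Step 5. Evaluate the standard form: now -5*log(x - 3) + 3*log(x + 4) - 4*log(x + 5) - atan(x).
Answer: -5*log(x - 3) + 3*log(x + 4) - 4*log(x + 5) - atan(x).


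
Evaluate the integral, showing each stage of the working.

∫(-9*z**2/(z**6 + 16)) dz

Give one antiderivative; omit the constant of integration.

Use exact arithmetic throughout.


Step 1. Substitute u = z**3, turning ∫(-9*z**2/(z**6 + 16)) dz into ∫(-3/(u**2 + 16)) du: now ∫(-3/(u**2 + 16)) du.
Step 2. Evaluate the standard form: now -3*atan(u/4)/4.
Step 3. Substitute back u = z**3: now -3*atan(z**3/4)/4.
Answer: -3*atan(z**3/4)/4.


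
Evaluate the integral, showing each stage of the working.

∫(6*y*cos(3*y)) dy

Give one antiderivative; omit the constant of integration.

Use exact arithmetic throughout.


Step 1. Integrate ∫(6*y*cos(3*y)) dy by parts with u = y, dv = (6*cos(3*y)) dy, so v = 2*sin(3*y): now 2*y*sin(3*y) + ∫(-2*sin(3*y)) dy.
Step 2. Evaluate the standard form: now 2*y*sin(3*y) + 2*cos(3*y)/3.
Answer: 2*y*sin(3*y) + 2*cos(3*y)/3.


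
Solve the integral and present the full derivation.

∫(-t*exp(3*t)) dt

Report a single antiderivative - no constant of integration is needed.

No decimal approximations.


Step 1. Integrate ∫(-t*exp(3*t)) dt by parts with u = t, dv = (-exp(3*t)) dt, so v = -exp(3*t)/3: now -t*exp(3*t)/3 + ∫(exp(3*t)/3) dt.
Step 2. Evaluate the standard form: now -t*exp(3*t)/3 + exp(3*t)/9.
Answer: -t*exp(3*t)/3 + exp(3*t)/9.


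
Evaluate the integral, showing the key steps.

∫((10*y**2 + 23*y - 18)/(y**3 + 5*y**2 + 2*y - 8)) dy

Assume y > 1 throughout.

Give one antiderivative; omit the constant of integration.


Step 1. Decompose ∫((10*y**2 + 23*y - 18)/(y**3 + 5*y**2 + 2*y - 8)) dy by partial fractions, (10*y**2 + 23*y - 18)/(y**3 + 5*y**2 + 2*y - 8) = 5/(y + 4) + 4/(y + 2) + 1/(y - 1): now ∫(1/(y - 1)) dy + ∫(4/(y + 2)) dy + ∫(5/(y + 4)) dy.
Step 2. Evaluate the standard form [assuming y > -4]: now 5*log(y + 4) + ∫(1/(y - 1)) dy + ∫(4/(y + 2)) dy.
Step 3. Evaluate the standard form [assuming y > 1]: now log(y - 1) + 5*log(y + 4) + ∫(4/(y + 2)) dy.
Step 4. Evaluate the standard form [assuming y > -2]: now log(y - 1) + 4*log(y + 2) + 5*log(y + 4).
Answer: log(y - 1) + 4*log(y + 2) + 5*log(y + 4).


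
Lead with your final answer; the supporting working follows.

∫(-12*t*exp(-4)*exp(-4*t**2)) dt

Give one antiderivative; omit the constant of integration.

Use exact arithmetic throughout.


The answer is 3*exp(-4*t**2 - 4)/2.
Step 1. Substitute u = t**2 + 1, turning ∫(-12*t*exp(-4)*exp(-4*t**2)) dt into ∫(-6*exp(-4*u)) du: now ∫(-6*exp(-4*u)) du.
Step 2. Evaluate the standard form: now 3*exp(-4*u)/2.
Step 3. Substitute back u = t**2 + 1: now 3*exp(-4*t**2 - 4)/2.
Answer: 3*exp(-4*t**2 - 4)/2.


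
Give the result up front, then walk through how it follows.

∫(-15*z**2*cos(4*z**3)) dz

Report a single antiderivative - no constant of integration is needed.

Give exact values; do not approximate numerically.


The answer is -5*sin(4*z**3)/4.
Step 1. Substitute u = z**3, turning ∫(-15*z**2*cos(4*z**3)) dz into ∫(-5*cos(4*u)) du: now ∫(-5*cos(4*u)) du.
Step 2. Evaluate the standard form: now -5*sin(4*u)/4.
Step 3. Substitute back u = z**3: now -5*sin(4*z**3)/4.
Answer: -5*sin(4*z**3)/4.


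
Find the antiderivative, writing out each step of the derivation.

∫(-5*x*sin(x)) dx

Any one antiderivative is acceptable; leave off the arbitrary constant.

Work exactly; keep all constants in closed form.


Step 1. Integrate ∫(-5*x*sin(x)) dx by parts with u = x, dv = (-5*sin(x)) dx, so v = 5*cos(x): now 5*x*cos(x) + ∫(-5*cos(x)) dx.
Step 2. Evaluate the standard form: now 5*x*cos(x) - 5*sin(x).
Answer: 5*x*cos(x) - 5*sin(x).


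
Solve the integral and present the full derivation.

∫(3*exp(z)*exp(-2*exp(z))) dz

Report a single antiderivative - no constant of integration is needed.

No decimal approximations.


Step 1. Substitute u = exp(z), turning ∫(3*exp(z)*exp(-2*exp(z))) dz into ∫(3*exp(-2*u)) du: now ∫(3*exp(-2*u)) du.
Step 2. Evaluate the standard form: now -3*exp(-2*u)/2.
Step 3. Substitute back u = exp(z): now -3*exp(-2*exp(z))/2.
Answer: -3*exp(-2*exp(z))/2.


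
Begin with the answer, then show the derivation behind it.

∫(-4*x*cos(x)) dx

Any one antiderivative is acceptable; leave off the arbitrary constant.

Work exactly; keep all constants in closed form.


The answer is -4*x*sin(x) - 4*cos(x).
Step 1. Integrate ∫(-4*x*cos(x)) dx by parts with u = x, dv = (-4*cos(x)) dx, so v = -4*sin(x): now -4*x*sin(x) + ∫(4*sin(x)) dx.
Step 2. Evaluate the standard form: now -4*x*sin(x) - 4*cos(x).
Answer: -4*x*sin(x) - 4*cos(x).


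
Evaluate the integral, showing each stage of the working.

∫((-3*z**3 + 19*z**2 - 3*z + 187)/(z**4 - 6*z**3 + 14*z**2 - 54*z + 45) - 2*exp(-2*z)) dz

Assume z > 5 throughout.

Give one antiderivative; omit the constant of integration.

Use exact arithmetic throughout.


Step 1. Rewrite: now ∫((-3*z**3 + 19*z**2 - 3*z + 187)/(z**4 - 6*z**3 + 14*z**2 - 54*z + 45)) dz + ∫(-2*exp(-2*z)) dz.
Step 2. Decompose ∫((-3*z**3 + 19*z**2 - 3*z + 187)/(z**4 - 6*z**3 + 14*z**2 - 54*z + 45)) dz by partial fractions, (-3*z**3 + 19*z**2 - 3*z + 187)/(z**4 - 6*z**3 + 14*z**2 - 54*z + 45) = -4/(z**2 + 9) - 5/(z - 1) + 2/(z - 5): now ∫(2/(z - 5)) dz + ∫(-5/(z - 1)) dz + ∫(-4/(z**2 + 9)) dz + ∫(-2*exp(-2*z)) dz.
Step 3. Evaluate the standard form [assuming z > 1]: now -5*log(z - 1) + ∫(2/(z - 5)) dz + ∫(-4/(z**2 + 9)) dz + ∫(-2*exp(-2*z)) dz.
Step 4. Evaluate the standard form [assuming z > 5]: now 2*log(z - 5) - 5*log(z - 1) + ∫(-4/(z**2 + 9)) dz + ∫(-2*exp(-2*z)) dz.
Step 5. Evaluate the standard form: now 2*log(z - 5) - 5*log(z - 1) - 4*atan(z/3)/3 + ∫(-2*exp(-2*z)) dz.
Step 6. Evaluate the standard form: now 2*log(z - 5) - 5*log(z - 1) - 4*atan(z/3)/3 + exp(-2*z).
Answer: 2*log(z - 5) - 5*log(z - 1) - 4*atan(z/3)/3 + exp(-2*z).


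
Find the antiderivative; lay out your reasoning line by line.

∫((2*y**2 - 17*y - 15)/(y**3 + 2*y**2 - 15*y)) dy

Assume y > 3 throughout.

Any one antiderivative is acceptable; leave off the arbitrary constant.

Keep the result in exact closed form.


Step 1. Decompose ∫((2*y**2 - 17*y - 15)/(y**3 + 2*y**2 - 15*y)) dy by partial fractions, (2*y**2 - 17*y - 15)/(y**3 + 2*y**2 - 15*y) = 3/(y + 5) - 2/(y - 3) + 1/y: now ∫(1/y) dy + ∫(-2/(y - 3)) dy + ∫(3/(y + 5)) dy.
Step 2. Evaluate the standard form [assuming y > -5]: now 3*log(y + 5) + ∫(1/y) dy + ∫(-2/(y - 3)) dy.
Step 3. Evaluate the standard form [assuming y > 0]: now log(y) + 3*log(y + 5) + ∫(-2/(y - 3)) dy.
Step 4. Evaluate the standard form [assuming y > 3]: now log(y) - 2*log(y - 3) + 3*log(y + 5).
Answer: log(y) - 2*log(y - 3) + 3*log(y + 5).


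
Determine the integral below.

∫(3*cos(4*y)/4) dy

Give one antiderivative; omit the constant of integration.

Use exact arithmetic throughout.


Answer: 3*sin(4*y)/16.


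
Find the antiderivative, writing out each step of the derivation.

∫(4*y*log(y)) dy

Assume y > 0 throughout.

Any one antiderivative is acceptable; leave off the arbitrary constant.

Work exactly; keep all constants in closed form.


Step 1. Integrate ∫(4*y*log(y)) dy by parts with u = log(y), dv = (4*y) dy, so v = 2*y**2 [assuming y > 0]: now 2*y**2*log(y) + ∫(-2*y) dy.
Step 2. Evaluate the standard form: now 2*y**2*log(y) - y**2.
Answer: 2*y**2*log(y) - y**2.


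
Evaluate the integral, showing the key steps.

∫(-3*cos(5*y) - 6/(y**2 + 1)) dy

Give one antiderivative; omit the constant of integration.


Step 1. Rewrite: now ∫(-6/(y**2 + 1)) dy + ∫(-3*cos(5*y)) dy.
Step 2. Evaluate the standard form: now -6*atan(y) + ∫(-3*cos(5*y)) dy.
Step 3. Evaluate the standard form: now -3*sin(5*y)/5 - 6*atan(y).
Answer: -3*sin(5*y)/5 - 6*atan(y).


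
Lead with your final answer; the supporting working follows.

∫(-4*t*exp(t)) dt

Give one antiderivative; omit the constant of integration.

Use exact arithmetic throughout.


The answer is -4*t*exp(t) + 4*exp(t).
Step 1. Integrate ∫(-4*t*exp(t)) dt by parts with u = t, dv = (-4*exp(t)) dt, so v = -4*exp(t): now -4*t*exp(t) + ∫(4*exp(t)) dt.
Step 2. Evaluate the standard form: now -4*t*exp(t) + 4*exp(t).
Answer: -4*t*exp(t) + 4*exp(t).


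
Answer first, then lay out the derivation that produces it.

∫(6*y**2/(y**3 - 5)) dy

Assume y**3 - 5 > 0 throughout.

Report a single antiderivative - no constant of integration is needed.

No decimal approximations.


The answer is 2*log(y**3 - 5).
Step 1. Substitute u = y**3 - 5, turning ∫(6*y**2/(y**3 - 5)) dy into ∫(2/u) du: now ∫(2/u) du.
Step 2. Evaluate the standard form [assuming u > 0]: now 2*log(u).
Step 3. Substitute back u = y**3 - 5: now 2*log(y**3 - 5).
Answer: 2*log(y**3 - 5).


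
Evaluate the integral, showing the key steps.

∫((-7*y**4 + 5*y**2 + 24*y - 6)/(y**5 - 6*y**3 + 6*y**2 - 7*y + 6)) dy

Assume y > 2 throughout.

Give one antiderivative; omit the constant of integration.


Step 1. Decompose ∫((-7*y**4 + 5*y**2 + 24*y - 6)/(y**5 - 6*y**3 + 6*y**2 - 7*y + 6)) dy by partial fractions, (-7*y**4 + 5*y**2 + 24*y - 6)/(y**5 - 6*y**3 + 6*y**2 - 7*y + 6) = -3/(y**2 + 1) - 3/(y + 3) - 2/(y - 1) - 2/(y - 2): now ∫(-2/(y - 2)) dy + ∫(-2/(y - 1)) dy + ∫(-3/(y + 3)) dy + ∫(-3/(y**2 + 1)) dy.
Step 2. Evaluate the standard form [assuming y > 2]: now -2*log(y - 2) + ∫(-2/(y - 1)) dy + ∫(-3/(y + 3)) dy + ∫(-3/(y**2 + 1)) dy.
Step 3. Evaluate the standard form [assuming y > 1]: now -2*log(y - 2) - 2*log(y - 1) + ∫(-3/(y + 3)) dy + ∫(-3/(y**2 + 1)) dy.
Step 4. Evaluate the standard form [assuming y > -3]: now -2*log(y - 2) - 2*log(y - 1) - 3*log(y + 3) + ∫(-3/(y**2 + 1)) dy.
Step 5. Evaluate the standard form: now -2*log(y - 2) - 2*log(y - 1) - 3*log(y + 3) - 3*atan(y).
Answer: -2*log(y - 2) - 2*log(y - 1) - 3*log(y + 3) - 3*atan(y).


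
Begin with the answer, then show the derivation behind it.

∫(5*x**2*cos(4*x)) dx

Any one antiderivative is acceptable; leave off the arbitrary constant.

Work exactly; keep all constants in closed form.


The answer is 5*x**2*sin(4*x)/4 + 5*x*cos(4*x)/8 - 5*sin(4*x)/32.
Step 1. Integrate ∫(5*x**2*cos(4*x)) dx by parts with u = x**2, dv = (5*cos(4*x)) dx, so v = 5*sin(4*x)/4: now 5*x**2*sin(4*x)/4 + ∫(-5*x*sin(4*x)/2) dx.
Step 2. Integrate ∫(-5*x*sin(4*x)/2) dx by parts with u = x, dv = (-5*sin(4*x)/2) dx, so v = 5*cos(4*x)/8: now 5*x**2*sin(4*x)/4 + 5*x*cos(4*x)/8 + ∫(-5*cos(4*x)/8) dx.
Step 3. Evaluate the standard form: now 5*x**2*sin(4*x)/4 + 5*x*cos(4*x)/8 - 5*sin(4*x)/32.
Answer: 5*x**2*sin(4*x)/4 + 5*x*cos(4*x)/8 - 5*sin(4*x)/32.


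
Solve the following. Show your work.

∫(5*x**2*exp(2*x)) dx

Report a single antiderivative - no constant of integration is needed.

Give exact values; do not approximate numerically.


Step 1. Integrate ∫(5*x**2*exp(2*x)) dx by parts with u = x**2, dv = (5*exp(2*x)) dx, so v = 5*exp(2*x)/2: now 5*x**2*exp(2*x)/2 + ∫(-5*x*exp(2*x)) dx.
Step 2. Integrate ∫(-5*x*exp(2*x)) dx by parts with u = x, dv = (-5*exp(2*x)) dx, so v = -5*exp(2*x)/2: now 5*x**2*exp(2*x)/2 - 5*x*exp(2*x)/2 + ∫(5*exp(2*x)/2) dx.
Step 3. Evaluate the standard form: now 5*x**2*exp(2*x)/2 - 5*x*exp(2*x)/2 + 5*exp(2*x)/4.
Answer: 5*x**2*exp(2*x)/2 - 5*x*exp(2*x)/2 + 5*exp(2*x)/4.


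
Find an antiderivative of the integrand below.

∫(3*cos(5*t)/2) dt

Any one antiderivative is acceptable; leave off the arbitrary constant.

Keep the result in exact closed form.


Answer: 3*sin(5*t)/10.


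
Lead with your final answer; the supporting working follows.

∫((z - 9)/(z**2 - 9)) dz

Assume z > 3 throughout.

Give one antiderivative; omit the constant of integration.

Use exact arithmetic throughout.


The answer is -log(z - 3) + 2*log(z + 3).
Step 1. Decompose ∫((z - 9)/(z**2 - 9)) dz by partial fractions, (z - 9)/(z**2 - 9) = 2/(z + 3) - 1/(z - 3): now ∫(-1/(z - 3)) dz + ∫(2/(z + 3)) dz.
Step 2. Evaluate the standard form [assuming z > 3]: now -log(z - 3) + ∫(2/(z + 3)) dz.
Step 3. Evaluate the standard form [assuming z > -3]: now -log(z - 3) + 2*log(z + 3).
Answer: -log(z - 3) + 2*log(z + 3).


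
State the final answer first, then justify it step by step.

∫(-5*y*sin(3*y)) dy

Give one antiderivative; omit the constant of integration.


The answer is 5*y*cos(3*y)/3 - 5*sin(3*y)/9.
Step 1. Integrate ∫(-5*y*sin(3*y)) dy by parts with u = y, dv = (-5*sin(3*y)) dy, so v = 5*cos(3*y)/3: now 5*y*cos(3*y)/3 + ∫(-5*cos(3*y)/3) dy.
Step 2. Evaluate the standard form: now 5*y*cos(3*y)/3 - 5*sin(3*y)/9.
Answer: 5*y*cos(3*y)/3 - 5*sin(3*y)/9.


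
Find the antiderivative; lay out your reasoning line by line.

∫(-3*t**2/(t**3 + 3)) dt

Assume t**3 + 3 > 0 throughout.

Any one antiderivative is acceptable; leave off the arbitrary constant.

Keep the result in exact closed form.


Step 1. Substitute u = t**3 + 3, turning ∫(-3*t**2/(t**3 + 3)) dt into ∫(-1/u) du: now ∫(-1/u) du.
Step 2. Evaluate the standard form [assuming u > 0]: now -log(u).
Step 3. Substitute back u = t**3 + 3: now -log(t**3 + 3).
Answer: -log(t**3 + 3).


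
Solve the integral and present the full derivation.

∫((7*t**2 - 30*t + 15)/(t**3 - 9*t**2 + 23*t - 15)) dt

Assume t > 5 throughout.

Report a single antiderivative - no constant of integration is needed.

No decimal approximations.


Step 1. Decompose ∫((7*t**2 - 30*t + 15)/(t**3 - 9*t**2 + 23*t - 15)) dt by partial fractions, (7*t**2 - 30*t + 15)/(t**3 - 9*t**2 + 23*t - 15) = -1/(t - 1) + 3/(t - 3) + 5/(t - 5): now ∫(5/(t - 5)) dt + ∫(3/(t - 3)) dt + ∫(-1/(t - 1)) dt.
Step 2. Evaluate the standard form [assuming t > 5]: now 5*log(t - 5) + ∫(3/(t - 3)) dt + ∫(-1/(t - 1)) dt.
Step 3. Evaluate the standard form [assuming t > 3]: now 5*log(t - 5) + 3*log(t - 3) + ∫(-1/(t - 1)) dt.
Step 4. Evaluate the standard form [assuming t > 1]: now 5*log(t - 5) + 3*log(t - 3) - log(t - 1).
Answer: 5*log(t - 5) + 3*log(t - 3) - log(t - 1).


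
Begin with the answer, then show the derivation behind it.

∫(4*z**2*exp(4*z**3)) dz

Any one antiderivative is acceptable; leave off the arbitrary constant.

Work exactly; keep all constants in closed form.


The answer is exp(4*z**3)/3.
Step 1. Substitute u = z**3, turning ∫(4*z**2*exp(4*z**3)) dz into ∫(4*exp(4*u)/3) du: now ∫(4*exp(4*u)/3) du.
Step 2. Evaluate the standard form: now exp(4*u)/3.
Step 3. Substitute back u = z**3: now exp(4*z**3)/3.
Answer: exp(4*z**3)/3.


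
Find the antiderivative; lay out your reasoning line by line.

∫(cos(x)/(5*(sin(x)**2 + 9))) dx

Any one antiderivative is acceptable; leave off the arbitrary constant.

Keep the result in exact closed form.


Step 1. Substitute u = sin(x), turning ∫(cos(x)/(5*(sin(x)**2 + 9))) dx into ∫(1/(5*(u**2 + 9))) du: now ∫(1/(5*(u**2 + 9))) du.
Step 2. Evaluate the standard form: now atan(u/3)/15.
Step 3. Substitute back u = sin(x): now atan(sin(x)/3)/15.
Answer: atan(sin(x)/3)/15.


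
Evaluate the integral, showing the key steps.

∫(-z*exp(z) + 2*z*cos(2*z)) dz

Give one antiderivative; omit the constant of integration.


Step 1. Rewrite: now ∫(-z*exp(z)) dz + ∫(2*z*cos(2*z)) dz.
Step 2. Integrate ∫(2*z*cos(2*z)) dz by parts with u = z, dv = (2*cos(2*z)) dz, so v = sin(2*z): now z*sin(2*z) + ∫(-z*exp(z)) dz + ∫(-sin(2*z)) dz.
Step 3. Evaluate the standard form: now z*sin(2*z) + cos(2*z)/2 + ∫(-z*exp(z)) dz.
Step 4. Integrate ∫(-z*exp(z)) dz by parts with u = z, dv = (-exp(z)) dz, so v = -exp(z): now -z*exp(z) + z*sin(2*z) + cos(2*z)/2 + ∫(exp(z)) dz.
Step 5. Evaluate the standard form: now -z*exp(z) + z*sin(2*z) + exp(z) + cos(2*z)/2.
Answer: -z*exp(z) + z*sin(2*z) + exp(z) + cos(2*z)/2.


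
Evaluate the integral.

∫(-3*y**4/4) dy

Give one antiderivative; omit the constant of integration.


Answer: -3*y**5/20.


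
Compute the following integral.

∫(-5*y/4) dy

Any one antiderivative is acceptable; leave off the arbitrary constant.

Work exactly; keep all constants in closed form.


Answer: -5*y**2/8.


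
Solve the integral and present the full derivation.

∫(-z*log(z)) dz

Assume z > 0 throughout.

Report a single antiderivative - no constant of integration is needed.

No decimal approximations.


Step 1. Integrate ∫(-z*log(z)) dz by parts with u = log(z), dv = (-z) dz, so v = -z**2/2 [assuming z > 0]: now -z**2*log(z)/2 + ∫(z/2) dz.
Step 2. Evaluate the standard form: now -z**2*log(z)/2 + z**2/4.
Answer: -z**2*log(z)/2 + z**2/4.


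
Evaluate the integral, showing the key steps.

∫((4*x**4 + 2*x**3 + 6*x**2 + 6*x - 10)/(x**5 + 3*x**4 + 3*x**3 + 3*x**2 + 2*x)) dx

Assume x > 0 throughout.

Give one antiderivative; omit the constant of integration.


Step 1. Decompose ∫((4*x**4 + 2*x**3 + 6*x**2 + 6*x - 10)/(x**5 + 3*x**4 + 3*x**3 + 3*x**2 + 2*x)) dx by partial fractions, (4*x**4 + 2*x**3 + 6*x**2 + 6*x - 10)/(x**5 + 3*x**4 + 3*x**3 + 3*x**2 + 2*x) = 4/(x**2 + 1) + 5/(x + 2) + 4/(x + 1) - 5/x: now ∫(-5/x) dx + ∫(4/(x + 1)) dx + ∫(5/(x + 2)) dx + ∫(4/(x**2 + 1)) dx.
Step 2. Evaluate the standard form [assuming x > -2]: now 5*log(x + 2) + ∫(-5/x) dx + ∫(4/(x + 1)) dx + ∫(4/(x**2 + 1)) dx.
Step 3. Evaluate the standard form [assuming x > 0]: now -5*log(x) + 5*log(x + 2) + ∫(4/(x + 1)) dx + ∫(4/(x**2 + 1)) dx.
Step 4. Evaluate the standard form [assuming x > -1]: now -5*log(x) + 4*log(x + 1) + 5*log(x + 2) + ∫(4/(x**2 + 1)) dx.
Step 5. Evaluate the standard form: now -5*log(x) + 4*log(x + 1) + 5*log(x + 2) + 4*atan(x).
Answer: -5*log(x) + 4*log(x + 1) + 5*log(x + 2) + 4*atan(x).


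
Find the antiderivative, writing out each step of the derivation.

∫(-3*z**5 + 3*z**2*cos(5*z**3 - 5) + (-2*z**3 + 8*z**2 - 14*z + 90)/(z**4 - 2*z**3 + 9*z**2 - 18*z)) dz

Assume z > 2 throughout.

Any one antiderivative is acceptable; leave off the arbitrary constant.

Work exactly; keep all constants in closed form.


Step 1. Rewrite: now ∫(-3*z**5) dz + ∫(3*z**2*cos(5*z**3 - 5)) dz + ∫((-2*z**3 + 8*z**2 - 14*z + 90)/(z**4 - 2*z**3 + 9*z**2 - 18*z)) dz.
Step 2. Evaluate the standard form: now -z**6/2 + ∫(3*z**2*cos(5*z**3 - 5)) dz + ∫((-2*z**3 + 8*z**2 - 14*z + 90)/(z**4 - 2*z**3 + 9*z**2 - 18*z)) dz.
Step 3. Decompose ∫((-2*z**3 + 8*z**2 - 14*z + 90)/(z**4 - 2*z**3 + 9*z**2 - 18*z)) dz by partial fractions, (-2*z**3 + 8*z**2 - 14*z + 90)/(z**4 - 2*z**3 + 9*z**2 - 18*z) = -2/(z**2 + 9) + 3/(z - 2) - 5/z: now -z**6/2 + ∫(-5/z) dz + ∫(3*z**2*cos(5*z**3 - 5)) dz + ∫(3/(z - 2)) dz + ∫(-2/(z**2 + 9)) dz.
Step 4. Evaluate the standard form [assuming z > 2]: now -z**6/2 + 3*log(z - 2) + ∫(-5/z) dz + ∫(3*z**2*cos(5*z**3 - 5)) dz + ∫(-2/(z**2 + 9)) dz.
Step 5. Evaluate the standard form [assuming z > 0]: now -z**6/2 - 5*log(z) + 3*log(z - 2) + ∫(3*z**2*cos(5*z**3 - 5)) dz + ∫(-2/(z**2 + 9)) dz.
Step 6. Evaluate the standard form: now -z**6/2 - 5*log(z) + 3*log(z - 2) - 2*atan(z/3)/3 + ∫(3*z**2*cos(5*z**3 - 5)) dz.
Step 7. Substitute u = z**3 - 1, turning ∫(3*z**2*cos(5*z**3 - 5)) dz into ∫(cos(5*u)) du: now -z**6/2 - 5*log(z) + 3*log(z - 2) - 2*atan(z/3)/3 + ∫(cos(5*u)) du.
Step 8. Evaluate the standard form: now -z**6/2 - 5*log(z) + 3*log(z - 2) + sin(5*u)/5 - 2*atan(z/3)/3.
Step 9. Substitute back u = z**3 - 1: now -z**6/2 - 5*log(z) + 3*log(z - 2) + sin(5*z**3 - 5)/5 - 2*atan(z/3)/3.
Answer: -z**6/2 - 5*log(z) + 3*log(z - 2) + sin(5*z**3 - 5)/5 - 2*atan(z/3)/3.


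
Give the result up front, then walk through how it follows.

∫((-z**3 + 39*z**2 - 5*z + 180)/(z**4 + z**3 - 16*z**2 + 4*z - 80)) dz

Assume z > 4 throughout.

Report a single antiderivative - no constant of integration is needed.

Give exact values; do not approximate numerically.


The answer is 4*log(z - 4) - 5*log(z + 5) - atan(z/2)/2.
Step 1. Decompose ∫((-z**3 + 39*z**2 - 5*z + 180)/(z**4 + z**3 - 16*z**2 + 4*z - 80)) dz by partial fractions, (-z**3 + 39*z**2 - 5*z + 180)/(z**4 + z**3 - 16*z**2 + 4*z - 80) = -1/(z**2 + 4) - 5/(z + 5) + 4/(z - 4): now ∫(4/(z - 4)) dz + ∫(-5/(z + 5)) dz + ∫(-1/(z**2 + 4)) dz.
Step 2. Evaluate the standard form [assuming z > 4]: now 4*log(z - 4) + ∫(-5/(z + 5)) dz + ∫(-1/(z**2 + 4)) dz.
Step 3. Evaluate the standard form [assuming z > -5]: now 4*log(z - 4) - 5*log(z + 5) + ∫(-1/(z**2 + 4)) dz.
Step 4. Evaluate the standard form: now 4*log(z - 4) - 5*log(z + 5) - atan(z/2)/2.
Answer: 4*log(z - 4) - 5*log(z + 5) - atan(z/2)/2.


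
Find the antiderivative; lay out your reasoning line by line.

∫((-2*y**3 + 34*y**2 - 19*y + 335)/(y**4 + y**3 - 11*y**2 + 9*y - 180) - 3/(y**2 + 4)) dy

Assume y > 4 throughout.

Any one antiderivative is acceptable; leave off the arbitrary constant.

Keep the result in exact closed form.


Step 1. Rewrite: now ∫((-2*y**3 + 34*y**2 - 19*y + 335)/(y**4 + y**3 - 11*y**2 + 9*y - 180)) dy + ∫(-3/(y**2 + 4)) dy.
Step 2. Evaluate the standard form: now -3*atan(y/2)/2 + ∫((-2*y**3 + 34*y**2 - 19*y + 335)/(y**4 + y**3 - 11*y**2 + 9*y - 180)) dy.
Step 3. Decompose ∫((-2*y**3 + 34*y**2 - 19*y + 335)/(y**4 + y**3 - 11*y**2 + 9*y - 180)) dy by partial fractions, (-2*y**3 + 34*y**2 - 19*y + 335)/(y**4 + y**3 - 11*y**2 + 9*y - 180) = -1/(y**2 + 9) - 5/(y + 5) + 3/(y - 4): now -3*atan(y/2)/2 + ∫(3/(y - 4)) dy + ∫(-5/(y + 5)) dy + ∫(-1/(y**2 + 9)) dy.
Step 4. Evaluate the standard form [assuming y > 4]: now 3*log(y - 4) - 3*atan(y/2)/2 + ∫(-5/(y + 5)) dy + ∫(-1/(y**2 + 9)) dy.
Step 5. Evaluate the standard form [assuming y > -5]: now 3*log(y - 4) - 5*log(y + 5) - 3*atan(y/2)/2 + ∫(-1/(y**2 + 9)) dy.
Step 6. Evaluate the standard form: now 3*log(y - 4) - 5*log(y + 5) - atan(y/3)/3 - 3*atan(y/2)/2.
Answer: 3*log(y - 4) - 5*log(y + 5) - atan(y/3)/3 - 3*atan(y/2)/2.


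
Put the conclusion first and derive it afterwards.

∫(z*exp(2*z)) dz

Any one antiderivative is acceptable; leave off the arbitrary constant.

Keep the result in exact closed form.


The answer is z*exp(2*z)/2 - exp(2*z)/4.
Step 1. Integrate ∫(z*exp(2*z)) dz by parts with u = z, dv = (exp(2*z)) dz, so v = exp(2*z)/2: now z*exp(2*z)/2 + ∫(-exp(2*z)/2) dz.
Step 2. Evaluate the standard form: now z*exp(2*z)/2 - exp(2*z)/4.
Answer: z*exp(2*z)/2 - exp(2*z)/4.


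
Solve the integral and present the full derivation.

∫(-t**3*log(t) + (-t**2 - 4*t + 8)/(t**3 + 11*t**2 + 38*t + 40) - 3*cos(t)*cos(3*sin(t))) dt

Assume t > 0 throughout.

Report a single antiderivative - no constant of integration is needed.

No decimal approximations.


Step 1. Rewrite: now ∫(-t**3*log(t)) dt + ∫((-t**2 - 4*t + 8)/(t**3 + 11*t**2 + 38*t + 40)) dt + ∫(-3*cos(t)*cos(3*sin(t))) dt.
Step 2. Decompose ∫((-t**2 - 4*t + 8)/(t**3 + 11*t**2 + 38*t + 40)) dt by partial fractions, (-t**2 - 4*t + 8)/(t**3 + 11*t**2 + 38*t + 40) = 1/(t + 5) - 4/(t + 4) + 2/(t + 2): now ∫(-t**3*log(t)) dt + ∫(-3*cos(t)*cos(3*sin(t))) dt + ∫(2/(t + 2)) dt + ∫(-4/(t + 4)) dt + ∫(1/(t + 5)) dt.
Step 3. Evaluate the standard form [assuming t > -5]: now log(t + 5) + ∫(-t**3*log(t)) dt + ∫(-3*cos(t)*cos(3*sin(t))) dt + ∫(2/(t + 2)) dt + ∫(-4/(t + 4)) dt.
Step 4. Evaluate the standard form [assuming t > -4]: now -4*log(t + 4) + log(t + 5) + ∫(-t**3*log(t)) dt + ∫(-3*cos(t)*cos(3*sin(t))) dt + ∫(2/(t + 2)) dt.
Step 5. Evaluate the standard form [assuming t > -2]: now 2*log(t + 2) - 4*log(t + 4) + log(t + 5) + ∫(-t**3*log(t)) dt + ∫(-3*cos(t)*cos(3*sin(t))) dt.
Step 6. Integrate ∫(-t**3*log(t)) dt by parts with u = log(t), dv = (-t**3) dt, so v = -t**4/4 [assuming t > 0]: now -t**4*log(t)/4 + 2*log(t + 2) - 4*log(t + 4) + log(t + 5) + ∫(t**3/4) dt + ∫(-3*cos(t)*cos(3*sin(t))) dt.
Step 7. Evaluate the standard form: now -t**4*log(t)/4 + t**4/16 + 2*log(t + 2) - 4*log(t + 4) + log(t + 5) + ∫(-3*cos(t)*cos(3*sin(t))) dt.
Step 8. Substitute u = sin(t), turning ∫(-3*cos(t)*cos(3*sin(t))) dt into ∫(-3*cos(3*u)) du: now -t**4*log(t)/4 + t**4/16 + 2*log(t + 2) - 4*log(t + 4) + log(t + 5) + ∫(-3*cos(3*u)) du.
Step 9. Evaluate the standard form: now -t**4*log(t)/4 + t**4/16 + 2*log(t + 2) - 4*log(t + 4) + log(t + 5) - sin(3*u).
Step 10. Substitute back u = sin(t): now -t**4*log(t)/4 + t**4/16 + 2*log(t + 2) - 4*log(t + 4) + log(t + 5) - sin(3*sin(t)).
Answer: -t**4*log(t)/4 + t**4/16 + 2*log(t + 2) - 4*log(t + 4) + log(t + 5) - sin(3*sin(t)).


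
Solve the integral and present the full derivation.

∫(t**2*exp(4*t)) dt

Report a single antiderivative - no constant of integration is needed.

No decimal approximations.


Step 1. Integrate ∫(t**2*exp(4*t)) dt by parts with u = t**2, dv = (exp(4*t)) dt, so v = exp(4*t)/4: now t**2*exp(4*t)/4 + ∫(-t*exp(4*t)/2) dt.
Step 2. Integrate ∫(-t*exp(4*t)/2) dt by parts with u = t, dv = (-exp(4*t)/2) dt, so v = -exp(4*t)/8: now t**2*exp(4*t)/4 - t*exp(4*t)/8 + ∫(exp(4*t)/8) dt.
Step 3. Evaluate the standard form: now t**2*exp(4*t)/4 - t*exp(4*t)/8 + exp(4*t)/32.
Answer: t**2*exp(4*t)/4 - t*exp(4*t)/8 + exp(4*t)/32.


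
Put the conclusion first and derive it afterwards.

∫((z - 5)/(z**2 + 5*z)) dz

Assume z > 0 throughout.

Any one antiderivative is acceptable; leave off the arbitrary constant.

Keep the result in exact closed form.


The answer is -log(z) + 2*log(z + 5).
Step 1. Decompose ∫((z - 5)/(z**2 + 5*z)) dz by partial fractions, (z - 5)/(z**2 + 5*z) = 2/(z + 5) - 1/z: now ∫(-1/z) dz + ∫(2/(z + 5)) dz.
Step 2. Evaluate the standard form [assuming z > -5]: now 2*log(z + 5) + ∫(-1/z) dz.
Step 3. Evaluate the standard form [assuming z > 0]: now -log(z) + 2*log(z + 5).
Answer: -log(z) + 2*log(z + 5).


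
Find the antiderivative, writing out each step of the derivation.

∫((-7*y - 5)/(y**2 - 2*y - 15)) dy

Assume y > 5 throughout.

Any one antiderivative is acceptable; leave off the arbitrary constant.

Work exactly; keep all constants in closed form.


Step 1. Decompose ∫((-7*y - 5)/(y**2 - 2*y - 15)) dy by partial fractions, (-7*y - 5)/(y**2 - 2*y - 15) = -2/(y + 3) - 5/(y - 5): now ∫(-5/(y - 5)) dy + ∫(-2/(y + 3)) dy.
Step 2. Evaluate the standard form [assuming y > -3]: now -2*log(y + 3) + ∫(-5/(y - 5)) dy.
Step 3. Evaluate the standard form [assuming y > 5]: now -5*log(y - 5) - 2*log(y + 3).
Answer: -5*log(y - 5) - 2*log(y + 3).


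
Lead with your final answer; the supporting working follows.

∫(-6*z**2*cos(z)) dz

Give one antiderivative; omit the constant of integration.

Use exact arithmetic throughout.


The answer is -6*z**2*sin(z) - 12*z*cos(z) + 12*sin(z).
Step 1. Integrate ∫(-6*z**2*cos(z)) dz by parts with u = z**2, dv = (-6*cos(z)) dz, so v = -6*sin(z): now -6*z**2*sin(z) + ∫(12*z*sin(z)) dz.
Step 2. Integrate ∫(12*z*sin(z)) dz by parts with u = z, dv = (12*sin(z)) dz, so v = -12*cos(z): now -6*z**2*sin(z) - 12*z*cos(z) + ∫(12*cos(z)) dz.
Step 3. Evaluate the standard form: now -6*z**2*sin(z) - 12*z*cos(z) + 12*sin(z).
Answer: -6*z**2*sin(z) - 12*z*cos(z) + 12*sin(z).


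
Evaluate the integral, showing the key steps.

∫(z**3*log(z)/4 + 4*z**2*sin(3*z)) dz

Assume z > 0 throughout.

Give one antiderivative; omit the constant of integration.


Step 1. Rewrite: now ∫(4*z**2*sin(3*z)) dz + ∫(z**3*log(z)/4) dz.
Step 2. Integrate ∫(z**3*log(z)/4) dz by parts with u = log(z), dv = (z**3/4) dz, so v = z**4/16 [assuming z > 0]: now z**4*log(z)/16 + ∫(-z**3/16) dz + ∫(4*z**2*sin(3*z)) dz.
Step 3. Evaluate the standard form: now z**4*log(z)/16 - z**4/64 + ∫(4*z**2*sin(3*z)) dz.
Step 4. Integrate ∫(4*z**2*sin(3*z)) dz by parts with u = z**2, dv = (4*sin(3*z)) dz, so v = -4*cos(3*z)/3: now z**4*log(z)/16 - z**4/64 - 4*z**2*cos(3*z)/3 + ∫(8*z*cos(3*z)/3) dz.
Step 5. Integrate ∫(8*z*cos(3*z)/3) dz by parts with u = z, dv = (8*cos(3*z)/3) dz, so v = 8*sin(3*z)/9: now z**4*log(z)/16 - z**4/64 - 4*z**2*cos(3*z)/3 + 8*z*sin(3*z)/9 + ∫(-8*sin(3*z)/9) dz.
Step 6. Evaluate the standard form: now z**4*log(z)/16 - z**4/64 - 4*z**2*cos(3*z)/3 + 8*z*sin(3*z)/9 + 8*cos(3*z)/27.
Answer: z**4*log(z)/16 - z**4/64 - 4*z**2*cos(3*z)/3 + 8*z*sin(3*z)/9 + 8*cos(3*z)/27.


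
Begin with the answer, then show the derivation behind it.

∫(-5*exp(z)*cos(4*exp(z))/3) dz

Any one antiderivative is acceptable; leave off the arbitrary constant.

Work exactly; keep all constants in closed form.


The answer is -5*sin(4*exp(z))/12.
Step 1. Substitute u = exp(z), turning ∫(-5*exp(z)*cos(4*exp(z))/3) dz into ∫(-5*cos(4*u)/3) du: now ∫(-5*cos(4*u)/3) du.
Step 2. Evaluate the standard form: now -5*sin(4*u)/12.
Step 3. Substitute back u = exp(z): now -5*sin(4*exp(z))/12.
Answer: -5*sin(4*exp(z))/12.


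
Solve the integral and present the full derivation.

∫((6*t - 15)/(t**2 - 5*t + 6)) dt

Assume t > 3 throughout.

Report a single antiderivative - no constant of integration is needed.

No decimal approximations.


Step 1. Decompose ∫((6*t - 15)/(t**2 - 5*t + 6)) dt by partial fractions, (6*t - 15)/(t**2 - 5*t + 6) = 3/(t - 2) + 3/(t - 3): now ∫(3/(t - 3)) dt + ∫(3/(t - 2)) dt.
Step 2. Evaluate the standard form [assuming t > 2]: now 3*log(t - 2) + ∫(3/(t - 3)) dt.
Step 3. Evaluate the standard form [assuming t > 3]: now 3*log(t - 3) + 3*log(t - 2).
Answer: 3*log(t - 3) + 3*log(t - 2).


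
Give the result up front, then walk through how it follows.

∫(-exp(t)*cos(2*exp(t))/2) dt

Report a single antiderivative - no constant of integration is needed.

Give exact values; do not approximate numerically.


The answer is -sin(2*exp(t))/4.
Step 1. Substitute u = exp(t), turning ∫(-exp(t)*cos(2*exp(t))/2) dt into ∫(-cos(2*u)/2) du: now ∫(-cos(2*u)/2) du.
Step 2. Evaluate the standard form: now -sin(2*u)/4.
Step 3. Substitute back u = exp(t): now -sin(2*exp(t))/4.
Answer: -sin(2*exp(t))/4.


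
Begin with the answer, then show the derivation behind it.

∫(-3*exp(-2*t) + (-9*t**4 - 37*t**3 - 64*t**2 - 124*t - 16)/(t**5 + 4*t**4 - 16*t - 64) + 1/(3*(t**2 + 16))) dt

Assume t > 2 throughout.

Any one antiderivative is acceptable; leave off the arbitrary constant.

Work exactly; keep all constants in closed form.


The answer is -5*log(t - 2) - 2*log(t + 2) - 2*log(t + 4) + atan(t/4)/12 - 3*atan(t/2)/2 + 3*exp(-2*t)/2.
Step 1. Rewrite: now ∫((-9*t**4 - 37*t**3 - 64*t**2 - 124*t - 16)/(t**5 + 4*t**4 - 16*t - 64)) dt + ∫(1/(3*(t**2 + 16))) dt + ∫(-3*exp(-2*t)) dt.
Step 2. Evaluate the standard form: now ∫((-9*t**4 - 37*t**3 - 64*t**2 - 124*t - 16)/(t**5 + 4*t**4 - 16*t - 64)) dt + ∫(1/(3*(t**2 + 16))) dt + 3*exp(-2*t)/2.
Step 3. Decompose ∫((-9*t**4 - 37*t**3 - 64*t**2 - 124*t - 16)/(t**5 + 4*t**4 - 16*t - 64)) dt by partial fractions, (-9*t**4 - 37*t**3 - 64*t**2 - 124*t - 16)/(t**5 + 4*t**4 - 16*t - 64) = -3/(t**2 + 4) - 2/(t + 4) - 2/(t + 2) - 5/(t - 2): now ∫(-5/(t - 2)) dt + ∫(-2/(t + 2)) dt + ∫(-2/(t + 4)) dt + ∫(-3/(t**2 + 4)) dt + ∫(1/(3*(t**2 + 16))) dt + 3*exp(-2*t)/2.
Step 4. Evaluate the standard form [assuming t > -2]: now -2*log(t + 2) + ∫(-5/(t - 2)) dt + ∫(-2/(t + 4)) dt + ∫(-3/(t**2 + 4)) dt + ∫(1/(3*(t**2 + 16))) dt + 3*exp(-2*t)/2.
Step 5. Evaluate the standard form [assuming t > -4]: now -2*log(t + 2) - 2*log(t + 4) + ∫(-5/(t - 2)) dt + ∫(-3/(t**2 + 4)) dt + ∫(1/(3*(t**2 + 16))) dt + 3*exp(-2*t)/2.
Step 6. Evaluate the standard form [assuming t > 2]: now -5*log(t - 2) - 2*log(t + 2) - 2*log(t + 4) + ∫(-3/(t**2 + 4)) dt + ∫(1/(3*(t**2 + 16))) dt + 3*exp(-2*t)/2.
Step 7. Evaluate the standard form: now -5*log(t - 2) - 2*log(t + 2) - 2*log(t + 4) - 3*atan(t/2)/2 + ∫(1/(3*(t**2 + 16))) dt + 3*exp(-2*t)/2.
Step 8. Evaluate the standard form: now -5*log(t - 2) - 2*log(t + 2) - 2*log(t + 4) + atan(t/4)/12 - 3*atan(t/2)/2 + 3*exp(-2*t)/2.
Answer: -5*log(t - 2) - 2*log(t + 2) - 2*log(t + 4) + atan(t/4)/12 - 3*atan(t/2)/2 + 3*exp(-2*t)/2.


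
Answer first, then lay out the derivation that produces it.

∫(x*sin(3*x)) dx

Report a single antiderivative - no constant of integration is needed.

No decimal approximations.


The answer is -x*cos(3*x)/3 + sin(3*x)/9.
Step 1. Integrate ∫(x*sin(3*x)) dx by parts with u = x, dv = (sin(3*x)) dx, so v = -cos(3*x)/3: now -x*cos(3*x)/3 + ∫(cos(3*x)/3) dx.
Step 2. Evaluate the standard form: now -x*cos(3*x)/3 + sin(3*x)/9.
Answer: -x*cos(3*x)/3 + sin(3*x)/9.


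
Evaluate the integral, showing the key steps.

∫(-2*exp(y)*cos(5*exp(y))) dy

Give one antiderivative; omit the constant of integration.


Step 1. Substitute u = exp(y), turning ∫(-2*exp(y)*cos(5*exp(y))) dy into ∫(-2*cos(5*u)) du: now ∫(-2*cos(5*u)) du.
Step 2. Evaluate the standard form: now -2*sin(5*u)/5.
Step 3. Substitute back u = exp(y): now -2*sin(5*exp(y))/5.
Answer: -2*sin(5*exp(y))/5.


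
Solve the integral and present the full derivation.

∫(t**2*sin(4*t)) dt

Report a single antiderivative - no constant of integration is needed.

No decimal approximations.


Step 1. Integrate ∫(t**2*sin(4*t)) dt by parts with u = t**2, dv = (sin(4*t)) dt, so v = -cos(4*t)/4: now -t**2*cos(4*t)/4 + ∫(t*cos(4*t)/2) dt.
Step 2. Integrate ∫(t*cos(4*t)/2) dt by parts with u = t, dv = (cos(4*t)/2) dt, so v = sin(4*t)/8: now -t**2*cos(4*t)/4 + t*sin(4*t)/8 + ∫(-sin(4*t)/8) dt.
Step 3. Evaluate the standard form: now -t**2*cos(4*t)/4 + t*sin(4*t)/8 + cos(4*t)/32.
Answer: -t**2*cos(4*t)/4 + t*sin(4*t)/8 + cos(4*t)/32.


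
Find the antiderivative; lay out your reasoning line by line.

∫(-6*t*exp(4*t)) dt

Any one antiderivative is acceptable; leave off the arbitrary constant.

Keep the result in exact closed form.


Step 1. Integrate ∫(-6*t*exp(4*t)) dt by parts with u = t, dv = (-6*exp(4*t)) dt, so v = -3*exp(4*t)/2: now -3*t*exp(4*t)/2 + ∫(3*exp(4*t)/2) dt.
Step 2. Evaluate the standard form: now -3*t*exp(4*t)/2 + 3*exp(4*t)/8.
Answer: -3*t*exp(4*t)/2 + 3*exp(4*t)/8.


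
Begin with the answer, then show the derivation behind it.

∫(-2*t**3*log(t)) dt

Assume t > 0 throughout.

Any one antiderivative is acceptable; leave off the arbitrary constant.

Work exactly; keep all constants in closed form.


The answer is -t**4*log(t)/2 + t**4/8.
Step 1. Integrate ∫(-2*t**3*log(t)) dt by parts with u = log(t), dv = (-2*t**3) dt, so v = -t**4/2 [assuming t > 0]: now -t**4*log(t)/2 + ∫(t**3/2) dt.
Step 2. Evaluate the standard form: now -t**4*log(t)/2 + t**4/8.
Answer: -t**4*log(t)/2 + t**4/8.
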